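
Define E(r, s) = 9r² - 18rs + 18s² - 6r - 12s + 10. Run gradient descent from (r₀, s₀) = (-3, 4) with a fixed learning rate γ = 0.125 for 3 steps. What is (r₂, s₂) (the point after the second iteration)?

∇E = (18r - 18s - 6, -18r + 36s - 12)
Step 1: at (-3, 4), ∇E = (-132, 186) → (-3, 4) − 0.125·(-132, 186) = (13.5, -19.25)
Step 2: at (13.5, -19.25), ∇E = (583.5, -948) → (13.5, -19.25) − 0.125·(583.5, -948) = (-59.4375, 99.25)

(-59.4375, 99.25)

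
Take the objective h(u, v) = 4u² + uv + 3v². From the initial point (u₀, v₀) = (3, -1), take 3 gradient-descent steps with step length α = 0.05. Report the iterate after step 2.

(1.1525, -0.6875)

∇h = (8u + v, u + 6v)
(u₁, v₁) = (3, -1) − 0.05·(23, -3) = (1.85, -0.85)
(u₂, v₂) = (1.85, -0.85) − 0.05·(13.95, -3.25) = (1.1525, -0.6875)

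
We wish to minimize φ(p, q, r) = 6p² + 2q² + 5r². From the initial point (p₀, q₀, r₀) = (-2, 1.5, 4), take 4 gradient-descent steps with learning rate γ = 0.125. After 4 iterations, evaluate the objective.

∇φ = (12p, 4q, 10r)
Step 1: at (-2, 1.5, 4), ∇φ = (-24, 6, 40) → (-2, 1.5, 4) − 0.125·(-24, 6, 40) = (1, 0.75, -1)
Step 2: at (1, 0.75, -1), ∇φ = (12, 3, -10) → (1, 0.75, -1) − 0.125·(12, 3, -10) = (-0.5, 0.375, 0.25)
Step 3: at (-0.5, 0.375, 0.25), ∇φ = (-6, 1.5, 2.5) → (-0.5, 0.375, 0.25) − 0.125·(-6, 1.5, 2.5) = (0.25, 0.1875, -0.0625)
Step 4: at (0.25, 0.1875, -0.0625), ∇φ = (3, 0.75, -0.625) → (0.25, 0.1875, -0.0625) − 0.125·(3, 0.75, -0.625) = (-0.125, 0.09375, 0.015625)
φ(-0.125, 0.09375, 0.015625) = 0.112548828125

0.112548828125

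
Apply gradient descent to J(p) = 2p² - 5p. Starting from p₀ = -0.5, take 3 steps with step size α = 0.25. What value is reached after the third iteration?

1.25

J′(p) = 4p - 5
Step 1: J′(-0.5) = -7; p₁ = -0.5 − 0.25·(-7) = 1.25
Step 2: J′(1.25) = 0; p₂ = 1.25 − 0.25·0 = 1.25
Step 3: J′(1.25) = 0; p₃ = 1.25 − 0.25·0 = 1.25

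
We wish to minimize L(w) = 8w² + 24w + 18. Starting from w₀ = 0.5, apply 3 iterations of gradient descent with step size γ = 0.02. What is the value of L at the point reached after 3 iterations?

3.163759443968

L′(w) = 16w + 24
Step 1: L′(0.5) = 32; w₁ = 0.5 − 0.02·32 = -0.14
Step 2: L′(-0.14) = 21.76; w₂ = -0.14 − 0.02·21.76 = -0.5752
Step 3: L′(-0.5752) = 14.7968; w₃ = -0.5752 − 0.02·14.7968 = -0.871136
L(-0.871136) = 3.163759443968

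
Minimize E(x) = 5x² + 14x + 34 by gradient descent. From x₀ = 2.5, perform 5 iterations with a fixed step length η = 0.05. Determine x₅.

E′(x) = 10x + 14
x₁ = 2.5 − 0.05·39 = 0.55
x₂ = 0.55 − 0.05·19.5 = -0.425
x₃ = -0.425 − 0.05·9.75 = -0.9125
x₄ = -0.9125 − 0.05·4.875 = -1.15625
x₅ = -1.15625 − 0.05·2.4375 = -1.278125

-1.278125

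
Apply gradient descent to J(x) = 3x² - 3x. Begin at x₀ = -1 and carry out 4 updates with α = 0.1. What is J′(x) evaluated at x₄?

J′(x) = 6x - 3
Step 1: J′(-1) = -9; x₁ = -1 − 0.1·(-9) = -0.1
Step 2: J′(-0.1) = -3.6; x₂ = -0.1 − 0.1·(-3.6) = 0.26
Step 3: J′(0.26) = -1.44; x₃ = 0.26 − 0.1·(-1.44) = 0.404
Step 4: J′(0.404) = -0.576; x₄ = 0.404 − 0.1·(-0.576) = 0.4616
J′(x) at (0.4616) = -0.2304

-0.2304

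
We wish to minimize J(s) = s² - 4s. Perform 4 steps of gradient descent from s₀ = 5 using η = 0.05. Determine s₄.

3.9683

J′(s) = 2s - 4
Step 1: J′(5) = 6; s₁ = 5 − 0.05·6 = 4.7
Step 2: J′(4.7) = 5.4; s₂ = 4.7 − 0.05·5.4 = 4.43
Step 3: J′(4.43) = 4.86; s₃ = 4.43 − 0.05·4.86 = 4.187
Step 4: J′(4.187) = 4.374; s₄ = 4.187 − 0.05·4.374 = 3.9683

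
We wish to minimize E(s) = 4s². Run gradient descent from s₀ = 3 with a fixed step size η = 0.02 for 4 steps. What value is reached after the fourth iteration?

E′(s) = 8s
s₁ = 3 − 0.02·24 = 2.52
s₂ = 2.52 − 0.02·20.16 = 2.1168
s₃ = 2.1168 − 0.02·16.9344 = 1.778112
s₄ = 1.778112 − 0.02·14.224896 = 1.49361408

1.49361408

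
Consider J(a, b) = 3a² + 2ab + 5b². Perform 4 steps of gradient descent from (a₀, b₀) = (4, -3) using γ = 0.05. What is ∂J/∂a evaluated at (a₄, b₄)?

6.7656

∇J = (6a + 2b, 2a + 10b)
Step 1: at (4, -3), ∇J = (18, -22) → (4, -3) − 0.05·(18, -22) = (3.1, -1.9)
Step 2: at (3.1, -1.9), ∇J = (14.8, -12.8) → (3.1, -1.9) − 0.05·(14.8, -12.8) = (2.36, -1.26)
Step 3: at (2.36, -1.26), ∇J = (11.64, -7.88) → (2.36, -1.26) − 0.05·(11.64, -7.88) = (1.778, -0.866)
Step 4: at (1.778, -0.866), ∇J = (8.936, -5.104) → (1.778, -0.866) − 0.05·(8.936, -5.104) = (1.3312, -0.6108)
∂J/∂a at (1.3312, -0.6108) = 6.7656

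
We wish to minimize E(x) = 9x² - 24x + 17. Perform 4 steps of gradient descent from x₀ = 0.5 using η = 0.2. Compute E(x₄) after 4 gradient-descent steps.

E′(x) = 18x - 24
Step 1: E′(0.5) = -15; x₁ = 0.5 − 0.2·(-15) = 3.5
Step 2: E′(3.5) = 39; x₂ = 3.5 − 0.2·39 = -4.3
Step 3: E′(-4.3) = -101.4; x₃ = -4.3 − 0.2·(-101.4) = 15.98
Step 4: E′(15.98) = 263.64; x₄ = 15.98 − 0.2·263.64 = -36.748
E(-36.748) = 13052.691536

13052.691536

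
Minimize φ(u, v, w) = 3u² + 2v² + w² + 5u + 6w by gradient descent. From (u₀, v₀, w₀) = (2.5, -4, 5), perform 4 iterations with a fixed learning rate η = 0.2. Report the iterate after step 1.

∇φ = (6u + 5, 4v, 2w + 6)
Step 1: at (2.5, -4, 5), ∇φ = (20, -16, 16) → (2.5, -4, 5) − 0.2·(20, -16, 16) = (-1.5, -0.8, 1.8)

(-1.5, -0.8, 1.8)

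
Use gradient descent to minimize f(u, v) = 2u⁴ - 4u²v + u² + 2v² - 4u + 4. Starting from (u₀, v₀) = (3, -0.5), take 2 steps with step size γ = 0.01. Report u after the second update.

0.69184

∇f = (8u³ - 8uv + 2u - 4, -4u² + 4v)
Step 1: at (3, -0.5), ∇f = (230, -38) → (3, -0.5) − 0.01·(230, -38) = (0.7, -0.12)
Step 2: at (0.7, -0.12), ∇f = (0.816, -2.44) → (0.7, -0.12) − 0.01·(0.816, -2.44) = (0.69184, -0.0956)
u = 0.69184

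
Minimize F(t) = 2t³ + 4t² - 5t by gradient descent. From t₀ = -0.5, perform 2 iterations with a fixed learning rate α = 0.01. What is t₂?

F′(t) = 6t² + 8t - 5
Step 1: F′(-0.5) = -7.5; t₁ = -0.5 − 0.01·(-7.5) = -0.425
Step 2: F′(-0.425) = -7.31625; t₂ = -0.425 − 0.01·(-7.31625) = -0.3518375

-0.3518375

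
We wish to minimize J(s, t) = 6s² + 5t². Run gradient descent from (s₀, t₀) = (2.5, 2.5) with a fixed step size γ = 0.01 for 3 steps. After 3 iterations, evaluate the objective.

34.0226845044

∇J = (12s, 10t)
(s₁, t₁) = (2.5, 2.5) − 0.01·(30, 25) = (2.2, 2.25)
(s₂, t₂) = (2.2, 2.25) − 0.01·(26.4, 22.5) = (1.936, 2.025)
(s₃, t₃) = (1.936, 2.025) − 0.01·(23.232, 20.25) = (1.70368, 1.8225)
J(1.70368, 1.8225) = 34.0226845044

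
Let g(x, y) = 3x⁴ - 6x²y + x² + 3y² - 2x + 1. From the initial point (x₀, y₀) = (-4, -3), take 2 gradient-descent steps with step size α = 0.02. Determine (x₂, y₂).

∇g = (12x³ - 12xy + 2x - 2, -6x² + 6y)
Step 1: at (-4, -3), ∇g = (-922, -114) → (-4, -3) − 0.02·(-922, -114) = (14.44, -0.72)
Step 2: at (14.44, -0.72), ∇g = (36282.878208, -1255.4016) → (14.44, -0.72) − 0.02·(36282.878208, -1255.4016) = (-711.21756416, 24.388032)

(-711.21756416, 24.388032)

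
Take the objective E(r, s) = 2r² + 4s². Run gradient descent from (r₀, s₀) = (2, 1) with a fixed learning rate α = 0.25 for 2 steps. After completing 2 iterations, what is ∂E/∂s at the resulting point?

8

∇E = (4r, 8s)
(r₁, s₁) = (2, 1) − 0.25·(8, 8) = (0, -1)
(r₂, s₂) = (0, -1) − 0.25·(0, -8) = (0, 1)
∂E/∂s at (0, 1) = 8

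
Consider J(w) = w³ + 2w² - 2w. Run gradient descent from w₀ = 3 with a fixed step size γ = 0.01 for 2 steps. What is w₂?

J′(w) = 3w² + 4w - 2
w₁ = 3 − 0.01·37 = 2.63
w₂ = 2.63 − 0.01·29.2707 = 2.337293

2.337293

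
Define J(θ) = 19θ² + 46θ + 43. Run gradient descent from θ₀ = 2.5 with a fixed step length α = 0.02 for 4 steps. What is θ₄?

-1.19821568

J′(θ) = 38θ + 46
Step 1: J′(2.5) = 141; θ₁ = 2.5 − 0.02·141 = -0.32
Step 2: J′(-0.32) = 33.84; θ₂ = -0.32 − 0.02·33.84 = -0.9968
Step 3: J′(-0.9968) = 8.1216; θ₃ = -0.9968 − 0.02·8.1216 = -1.159232
Step 4: J′(-1.159232) = 1.949184; θ₄ = -1.159232 − 0.02·1.949184 = -1.19821568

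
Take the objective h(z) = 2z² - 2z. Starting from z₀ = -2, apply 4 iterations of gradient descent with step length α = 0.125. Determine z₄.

0.34375

h′(z) = 4z - 2
Step 1: h′(-2) = -10; z₁ = -2 − 0.125·(-10) = -0.75
Step 2: h′(-0.75) = -5; z₂ = -0.75 − 0.125·(-5) = -0.125
Step 3: h′(-0.125) = -2.5; z₃ = -0.125 − 0.125·(-2.5) = 0.1875
Step 4: h′(0.1875) = -1.25; z₄ = 0.1875 − 0.125·(-1.25) = 0.34375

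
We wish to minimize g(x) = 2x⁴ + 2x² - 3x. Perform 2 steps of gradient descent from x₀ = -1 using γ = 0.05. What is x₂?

-0.04375

g′(x) = 8x³ + 4x - 3
x₁ = -1 − 0.05·(-15) = -0.25
x₂ = -0.25 − 0.05·(-4.125) = -0.04375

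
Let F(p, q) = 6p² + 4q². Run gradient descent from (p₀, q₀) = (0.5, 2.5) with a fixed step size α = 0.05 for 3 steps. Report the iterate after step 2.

(0.08, 0.9)

∇F = (12p, 8q)
Step 1: at (0.5, 2.5), ∇F = (6, 20) → (0.5, 2.5) − 0.05·(6, 20) = (0.2, 1.5)
Step 2: at (0.2, 1.5), ∇F = (2.4, 12) → (0.2, 1.5) − 0.05·(2.4, 12) = (0.08, 0.9)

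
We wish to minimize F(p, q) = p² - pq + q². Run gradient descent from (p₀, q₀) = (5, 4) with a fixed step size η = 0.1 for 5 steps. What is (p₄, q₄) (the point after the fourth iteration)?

∇F = (2p - q, -p + 2q)
(p₁, q₁) = (5, 4) − 0.1·(6, 3) = (4.4, 3.7)
(p₂, q₂) = (4.4, 3.7) − 0.1·(5.1, 3) = (3.89, 3.4)
(p₃, q₃) = (3.89, 3.4) − 0.1·(4.38, 2.91) = (3.452, 3.109)
(p₄, q₄) = (3.452, 3.109) − 0.1·(3.795, 2.766) = (3.0725, 2.8324)

(3.0725, 2.8324)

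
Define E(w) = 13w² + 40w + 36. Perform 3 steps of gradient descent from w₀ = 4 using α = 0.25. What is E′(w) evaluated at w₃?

-23958

E′(w) = 26w + 40
w₁ = 4 − 0.25·144 = -32
w₂ = -32 − 0.25·(-792) = 166
w₃ = 166 − 0.25·4356 = -923
E′(w) at (-923) = -23958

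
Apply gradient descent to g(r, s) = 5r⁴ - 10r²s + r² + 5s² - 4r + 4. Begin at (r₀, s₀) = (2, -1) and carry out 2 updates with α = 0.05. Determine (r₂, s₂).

(493, 32.75)

∇g = (20r³ - 20rs + 2r - 4, -10r² + 10s)
Step 1: at (2, -1), ∇g = (200, -50) → (2, -1) − 0.05·(200, -50) = (-8, 1.5)
Step 2: at (-8, 1.5), ∇g = (-10020, -625) → (-8, 1.5) − 0.05·(-10020, -625) = (493, 32.75)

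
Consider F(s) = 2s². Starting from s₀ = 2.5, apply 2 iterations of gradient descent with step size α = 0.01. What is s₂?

F′(s) = 4s
Step 1: F′(2.5) = 10; s₁ = 2.5 − 0.01·10 = 2.4
Step 2: F′(2.4) = 9.6; s₂ = 2.4 − 0.01·9.6 = 2.304

2.304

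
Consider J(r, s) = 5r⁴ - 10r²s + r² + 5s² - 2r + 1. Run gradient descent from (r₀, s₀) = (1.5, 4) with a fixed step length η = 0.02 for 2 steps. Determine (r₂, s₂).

(-0.3151108, 4.20018)

∇J = (20r³ - 20rs + 2r - 2, -10r² + 10s)
Step 1: at (1.5, 4), ∇J = (-51.5, 17.5) → (1.5, 4) − 0.02·(-51.5, 17.5) = (2.53, 3.65)
Step 2: at (2.53, 3.65), ∇J = (142.25554, -27.509) → (2.53, 3.65) − 0.02·(142.25554, -27.509) = (-0.3151108, 4.20018)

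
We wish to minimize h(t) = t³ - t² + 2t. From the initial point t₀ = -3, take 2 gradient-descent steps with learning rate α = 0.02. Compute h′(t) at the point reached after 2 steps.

h′(t) = 3t² - 2t + 2
Step 1: h′(-3) = 35; t₁ = -3 − 0.02·35 = -3.7
Step 2: h′(-3.7) = 50.47; t₂ = -3.7 − 0.02·50.47 = -4.7094
h′(t) at (-4.7094) = 77.95414508

77.95414508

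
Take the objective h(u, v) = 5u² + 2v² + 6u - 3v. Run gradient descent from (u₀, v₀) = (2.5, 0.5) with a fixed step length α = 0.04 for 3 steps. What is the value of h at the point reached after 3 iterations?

-0.639266946048

∇h = (10u + 6, 4v - 3)
Step 1: at (2.5, 0.5), ∇h = (31, -1) → (2.5, 0.5) − 0.04·(31, -1) = (1.26, 0.54)
Step 2: at (1.26, 0.54), ∇h = (18.6, -0.84) → (1.26, 0.54) − 0.04·(18.6, -0.84) = (0.516, 0.5736)
Step 3: at (0.516, 0.5736), ∇h = (11.16, -0.7056) → (0.516, 0.5736) − 0.04·(11.16, -0.7056) = (0.0696, 0.601824)
h(0.0696, 0.601824) = -0.639266946048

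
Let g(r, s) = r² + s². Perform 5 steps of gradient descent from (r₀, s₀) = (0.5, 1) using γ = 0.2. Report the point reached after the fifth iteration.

(0.03888, 0.07776)

∇g = (2r, 2s)
(r₁, s₁) = (0.5, 1) − 0.2·(1, 2) = (0.3, 0.6)
(r₂, s₂) = (0.3, 0.6) − 0.2·(0.6, 1.2) = (0.18, 0.36)
(r₃, s₃) = (0.18, 0.36) − 0.2·(0.36, 0.72) = (0.108, 0.216)
(r₄, s₄) = (0.108, 0.216) − 0.2·(0.216, 0.432) = (0.0648, 0.1296)
(r₅, s₅) = (0.0648, 0.1296) − 0.2·(0.1296, 0.2592) = (0.03888, 0.07776)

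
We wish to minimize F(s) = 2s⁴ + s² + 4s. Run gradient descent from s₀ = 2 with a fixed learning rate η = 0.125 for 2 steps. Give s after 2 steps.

337.25

F′(s) = 8s³ + 2s + 4
Step 1: F′(2) = 72; s₁ = 2 − 0.125·72 = -7
Step 2: F′(-7) = -2754; s₂ = -7 − 0.125·(-2754) = 337.25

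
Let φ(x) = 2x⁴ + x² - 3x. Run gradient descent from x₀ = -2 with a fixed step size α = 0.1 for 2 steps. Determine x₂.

-101.7408

φ′(x) = 8x³ + 2x - 3
Step 1: φ′(-2) = -71; x₁ = -2 − 0.1·(-71) = 5.1
Step 2: φ′(5.1) = 1068.408; x₂ = 5.1 − 0.1·1068.408 = -101.7408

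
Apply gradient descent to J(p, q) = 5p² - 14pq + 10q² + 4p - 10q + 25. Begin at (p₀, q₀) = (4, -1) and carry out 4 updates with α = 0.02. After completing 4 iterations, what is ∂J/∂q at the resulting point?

-3.44283136

∇J = (10p - 14q + 4, -14p + 20q - 10)
Step 1: at (4, -1), ∇J = (58, -86) → (4, -1) − 0.02·(58, -86) = (2.84, 0.72)
Step 2: at (2.84, 0.72), ∇J = (22.32, -35.36) → (2.84, 0.72) − 0.02·(22.32, -35.36) = (2.3936, 1.4272)
Step 3: at (2.3936, 1.4272), ∇J = (7.9552, -14.9664) → (2.3936, 1.4272) − 0.02·(7.9552, -14.9664) = (2.234496, 1.726528)
Step 4: at (2.234496, 1.726528), ∇J = (2.173568, -6.752384) → (2.234496, 1.726528) − 0.02·(2.173568, -6.752384) = (2.19102464, 1.86157568)
∂J/∂q at (2.19102464, 1.86157568) = -3.44283136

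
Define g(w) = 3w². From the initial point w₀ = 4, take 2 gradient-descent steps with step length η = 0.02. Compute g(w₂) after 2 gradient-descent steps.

g′(w) = 6w
Step 1: g′(4) = 24; w₁ = 4 − 0.02·24 = 3.52
Step 2: g′(3.52) = 21.12; w₂ = 3.52 − 0.02·21.12 = 3.0976
g(3.0976) = 28.78537728

28.78537728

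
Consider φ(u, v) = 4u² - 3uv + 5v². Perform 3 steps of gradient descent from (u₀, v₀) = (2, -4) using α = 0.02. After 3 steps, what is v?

-1.840592

∇φ = (8u - 3v, -3u + 10v)
Step 1: at (2, -4), ∇φ = (28, -46) → (2, -4) − 0.02·(28, -46) = (1.44, -3.08)
Step 2: at (1.44, -3.08), ∇φ = (20.76, -35.12) → (1.44, -3.08) − 0.02·(20.76, -35.12) = (1.0248, -2.3776)
Step 3: at (1.0248, -2.3776), ∇φ = (15.3312, -26.8504) → (1.0248, -2.3776) − 0.02·(15.3312, -26.8504) = (0.718176, -1.840592)
v = -1.840592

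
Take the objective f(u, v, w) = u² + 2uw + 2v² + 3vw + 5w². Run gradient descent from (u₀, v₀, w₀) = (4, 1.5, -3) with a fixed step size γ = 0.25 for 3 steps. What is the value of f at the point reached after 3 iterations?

566.20489501953125

∇f = (2u + 2w, 4v + 3w, 2u + 3v + 10w)
(u₁, v₁, w₁) = (4, 1.5, -3) − 0.25·(2, -3, -17.5) = (3.5, 2.25, 1.375)
(u₂, v₂, w₂) = (3.5, 2.25, 1.375) − 0.25·(9.75, 13.125, 27.5) = (1.0625, -1.03125, -5.5)
(u₃, v₃, w₃) = (1.0625, -1.03125, -5.5) − 0.25·(-8.875, -20.625, -55.96875) = (3.28125, 4.125, 8.4921875)
f(3.28125, 4.125, 8.4921875) = 566.20489501953125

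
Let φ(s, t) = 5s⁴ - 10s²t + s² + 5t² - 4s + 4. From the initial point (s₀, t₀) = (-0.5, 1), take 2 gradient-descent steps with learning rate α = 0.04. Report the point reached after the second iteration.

(-0.5552, 0.564)

∇φ = (20s³ - 20st + 2s - 4, -10s² + 10t)
(s₁, t₁) = (-0.5, 1) − 0.04·(2.5, 7.5) = (-0.6, 0.7)
(s₂, t₂) = (-0.6, 0.7) − 0.04·(-1.12, 3.4) = (-0.5552, 0.564)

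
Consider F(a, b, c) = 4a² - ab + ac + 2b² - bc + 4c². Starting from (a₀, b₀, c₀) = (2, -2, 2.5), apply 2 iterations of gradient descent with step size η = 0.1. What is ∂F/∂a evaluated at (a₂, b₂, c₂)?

-0.365

∇F = (8a - b + c, -a + 4b - c, a - b + 8c)
Step 1: at (2, -2, 2.5), ∇F = (20.5, -12.5, 24) → (2, -2, 2.5) − 0.1·(20.5, -12.5, 24) = (-0.05, -0.75, 0.1)
Step 2: at (-0.05, -0.75, 0.1), ∇F = (0.45, -3.05, 1.5) → (-0.05, -0.75, 0.1) − 0.1·(0.45, -3.05, 1.5) = (-0.095, -0.445, -0.05)
∂F/∂a at (-0.095, -0.445, -0.05) = -0.365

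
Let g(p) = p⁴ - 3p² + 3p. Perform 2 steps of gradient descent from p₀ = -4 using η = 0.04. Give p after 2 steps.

g′(p) = 4p³ - 6p + 3
Step 1: g′(-4) = -229; p₁ = -4 − 0.04·(-229) = 5.16
Step 2: g′(5.16) = 521.592384; p₂ = 5.16 − 0.04·521.592384 = -15.70369536

-15.70369536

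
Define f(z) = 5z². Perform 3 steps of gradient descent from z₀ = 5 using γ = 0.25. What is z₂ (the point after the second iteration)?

f′(z) = 10z
Step 1: f′(5) = 50; z₁ = 5 − 0.25·50 = -7.5
Step 2: f′(-7.5) = -75; z₂ = -7.5 − 0.25·(-75) = 11.25

11.25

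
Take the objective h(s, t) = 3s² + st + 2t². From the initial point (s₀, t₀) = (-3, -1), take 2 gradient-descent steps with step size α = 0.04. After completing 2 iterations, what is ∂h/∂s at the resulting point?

-10.5568

∇h = (6s + t, s + 4t)
(s₁, t₁) = (-3, -1) − 0.04·(-19, -7) = (-2.24, -0.72)
(s₂, t₂) = (-2.24, -0.72) − 0.04·(-14.16, -5.12) = (-1.6736, -0.5152)
∂h/∂s at (-1.6736, -0.5152) = -10.5568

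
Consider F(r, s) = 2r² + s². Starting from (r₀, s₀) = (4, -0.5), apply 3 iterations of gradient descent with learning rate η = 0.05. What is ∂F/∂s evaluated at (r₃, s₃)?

∇F = (4r, 2s)
Step 1: at (4, -0.5), ∇F = (16, -1) → (4, -0.5) − 0.05·(16, -1) = (3.2, -0.45)
Step 2: at (3.2, -0.45), ∇F = (12.8, -0.9) → (3.2, -0.45) − 0.05·(12.8, -0.9) = (2.56, -0.405)
Step 3: at (2.56, -0.405), ∇F = (10.24, -0.81) → (2.56, -0.405) − 0.05·(10.24, -0.81) = (2.048, -0.3645)
∂F/∂s at (2.048, -0.3645) = -0.729

-0.729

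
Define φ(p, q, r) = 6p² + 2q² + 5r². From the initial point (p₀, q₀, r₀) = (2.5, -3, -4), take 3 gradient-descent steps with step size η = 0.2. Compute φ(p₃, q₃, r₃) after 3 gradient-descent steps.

∇φ = (12p, 4q, 10r)
Step 1: at (2.5, -3, -4), ∇φ = (30, -12, -40) → (2.5, -3, -4) − 0.2·(30, -12, -40) = (-3.5, -0.6, 4)
Step 2: at (-3.5, -0.6, 4), ∇φ = (-42, -2.4, 40) → (-3.5, -0.6, 4) − 0.2·(-42, -2.4, 40) = (4.9, -0.12, -4)
Step 3: at (4.9, -0.12, -4), ∇φ = (58.8, -0.48, -40) → (4.9, -0.12, -4) − 0.2·(58.8, -0.48, -40) = (-6.86, -0.024, 4)
φ(-6.86, -0.024, 4) = 362.358752

362.358752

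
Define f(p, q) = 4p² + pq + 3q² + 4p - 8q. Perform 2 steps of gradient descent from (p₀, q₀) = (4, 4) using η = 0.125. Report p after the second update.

-0.6875

∇f = (8p + q + 4, p + 6q - 8)
(p₁, q₁) = (4, 4) − 0.125·(40, 20) = (-1, 1.5)
(p₂, q₂) = (-1, 1.5) − 0.125·(-2.5, 0) = (-0.6875, 1.5)
p = -0.6875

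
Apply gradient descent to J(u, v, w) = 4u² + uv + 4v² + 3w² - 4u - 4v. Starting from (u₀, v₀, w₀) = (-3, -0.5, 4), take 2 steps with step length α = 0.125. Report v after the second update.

0.4296875

∇J = (8u + v - 4, u + 8v - 4, 6w)
(u₁, v₁, w₁) = (-3, -0.5, 4) − 0.125·(-28.5, -11, 24) = (0.5625, 0.875, 1)
(u₂, v₂, w₂) = (0.5625, 0.875, 1) − 0.125·(1.375, 3.5625, 6) = (0.390625, 0.4296875, 0.25)
v = 0.4296875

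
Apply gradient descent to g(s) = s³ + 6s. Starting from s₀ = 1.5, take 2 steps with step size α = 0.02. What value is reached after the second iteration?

1.0319985

g′(s) = 3s² + 6
Step 1: g′(1.5) = 12.75; s₁ = 1.5 − 0.02·12.75 = 1.245
Step 2: g′(1.245) = 10.650075; s₂ = 1.245 − 0.02·10.650075 = 1.0319985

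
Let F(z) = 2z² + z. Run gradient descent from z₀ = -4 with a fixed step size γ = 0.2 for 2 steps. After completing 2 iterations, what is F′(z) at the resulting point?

F′(z) = 4z + 1
z₁ = -4 − 0.2·(-15) = -1
z₂ = -1 − 0.2·(-3) = -0.4
F′(z) at (-0.4) = -0.6

-0.6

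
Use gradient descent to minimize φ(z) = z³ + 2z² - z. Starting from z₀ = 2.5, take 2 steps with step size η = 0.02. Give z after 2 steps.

φ′(z) = 3z² + 4z - 1
Step 1: φ′(2.5) = 27.75; z₁ = 2.5 − 0.02·27.75 = 1.945
Step 2: φ′(1.945) = 18.129075; z₂ = 1.945 − 0.02·18.129075 = 1.5824185

1.5824185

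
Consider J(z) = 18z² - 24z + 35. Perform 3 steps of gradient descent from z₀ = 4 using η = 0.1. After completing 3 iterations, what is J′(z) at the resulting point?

J′(z) = 36z - 24
Step 1: J′(4) = 120; z₁ = 4 − 0.1·120 = -8
Step 2: J′(-8) = -312; z₂ = -8 − 0.1·(-312) = 23.2
Step 3: J′(23.2) = 811.2; z₃ = 23.2 − 0.1·811.2 = -57.92
J′(z) at (-57.92) = -2109.12

-2109.12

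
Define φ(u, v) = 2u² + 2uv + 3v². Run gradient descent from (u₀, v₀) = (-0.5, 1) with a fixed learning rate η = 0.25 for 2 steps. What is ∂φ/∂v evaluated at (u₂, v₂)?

2.5

∇φ = (4u + 2v, 2u + 6v)
Step 1: at (-0.5, 1), ∇φ = (0, 5) → (-0.5, 1) − 0.25·(0, 5) = (-0.5, -0.25)
Step 2: at (-0.5, -0.25), ∇φ = (-2.5, -2.5) → (-0.5, -0.25) − 0.25·(-2.5, -2.5) = (0.125, 0.375)
∂φ/∂v at (0.125, 0.375) = 2.5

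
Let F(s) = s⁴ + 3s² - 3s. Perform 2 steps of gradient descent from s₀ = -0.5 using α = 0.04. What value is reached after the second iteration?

F′(s) = 4s³ + 6s - 3
Step 1: F′(-0.5) = -6.5; s₁ = -0.5 − 0.04·(-6.5) = -0.24
Step 2: F′(-0.24) = -4.495296; s₂ = -0.24 − 0.04·(-4.495296) = -0.06018816

-0.06018816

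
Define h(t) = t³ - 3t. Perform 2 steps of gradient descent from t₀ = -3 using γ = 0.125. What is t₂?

h′(t) = 3t² - 3
t₁ = -3 − 0.125·24 = -6
t₂ = -6 − 0.125·105 = -19.125

-19.125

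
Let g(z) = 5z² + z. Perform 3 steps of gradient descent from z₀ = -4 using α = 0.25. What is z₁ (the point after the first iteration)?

5.75

g′(z) = 10z + 1
z₁ = -4 − 0.25·(-39) = 5.75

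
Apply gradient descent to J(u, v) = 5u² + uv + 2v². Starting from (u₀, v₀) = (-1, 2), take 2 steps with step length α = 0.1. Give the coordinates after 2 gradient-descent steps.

(-0.13, 0.8)

∇J = (10u + v, u + 4v)
Step 1: at (-1, 2), ∇J = (-8, 7) → (-1, 2) − 0.1·(-8, 7) = (-0.2, 1.3)
Step 2: at (-0.2, 1.3), ∇J = (-0.7, 5) → (-0.2, 1.3) − 0.1·(-0.7, 5) = (-0.13, 0.8)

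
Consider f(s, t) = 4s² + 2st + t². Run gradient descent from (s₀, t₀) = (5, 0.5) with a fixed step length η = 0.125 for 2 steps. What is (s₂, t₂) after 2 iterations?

∇f = (8s + 2t, 2s + 2t)
(s₁, t₁) = (5, 0.5) − 0.125·(41, 11) = (-0.125, -0.875)
(s₂, t₂) = (-0.125, -0.875) − 0.125·(-2.75, -2) = (0.21875, -0.625)

(0.21875, -0.625)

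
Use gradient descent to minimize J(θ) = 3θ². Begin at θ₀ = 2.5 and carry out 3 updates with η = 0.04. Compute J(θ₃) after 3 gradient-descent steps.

J′(θ) = 6θ
Step 1: J′(2.5) = 15; θ₁ = 2.5 − 0.04·15 = 1.9
Step 2: J′(1.9) = 11.4; θ₂ = 1.9 − 0.04·11.4 = 1.444
Step 3: J′(1.444) = 8.664; θ₃ = 1.444 − 0.04·8.664 = 1.09744
J(1.09744) = 3.6131236608

3.6131236608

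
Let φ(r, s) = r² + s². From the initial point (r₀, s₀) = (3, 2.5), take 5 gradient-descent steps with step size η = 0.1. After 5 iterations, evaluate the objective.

1.6374562816

∇φ = (2r, 2s)
Step 1: at (3, 2.5), ∇φ = (6, 5) → (3, 2.5) − 0.1·(6, 5) = (2.4, 2)
Step 2: at (2.4, 2), ∇φ = (4.8, 4) → (2.4, 2) − 0.1·(4.8, 4) = (1.92, 1.6)
Step 3: at (1.92, 1.6), ∇φ = (3.84, 3.2) → (1.92, 1.6) − 0.1·(3.84, 3.2) = (1.536, 1.28)
Step 4: at (1.536, 1.28), ∇φ = (3.072, 2.56) → (1.536, 1.28) − 0.1·(3.072, 2.56) = (1.2288, 1.024)
Step 5: at (1.2288, 1.024), ∇φ = (2.4576, 2.048) → (1.2288, 1.024) − 0.1·(2.4576, 2.048) = (0.98304, 0.8192)
φ(0.98304, 0.8192) = 1.6374562816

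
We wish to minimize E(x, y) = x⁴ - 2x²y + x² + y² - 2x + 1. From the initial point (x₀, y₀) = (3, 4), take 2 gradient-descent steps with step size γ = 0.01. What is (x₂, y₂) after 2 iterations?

(2.19406976, 4.129392)

∇E = (4x³ - 4xy + 2x - 2, -2x² + 2y)
(x₁, y₁) = (3, 4) − 0.01·(64, -10) = (2.36, 4.1)
(x₂, y₂) = (2.36, 4.1) − 0.01·(16.593024, -2.9392) = (2.19406976, 4.129392)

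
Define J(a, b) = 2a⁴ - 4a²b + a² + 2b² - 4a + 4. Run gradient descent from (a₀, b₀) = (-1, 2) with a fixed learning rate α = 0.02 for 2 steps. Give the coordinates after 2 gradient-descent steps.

(-1.05790976, 1.852928)

∇J = (8a³ - 8ab + 2a - 4, -4a² + 4b)
Step 1: at (-1, 2), ∇J = (2, 4) → (-1, 2) − 0.02·(2, 4) = (-1.04, 1.92)
Step 2: at (-1.04, 1.92), ∇J = (0.895488, 3.3536) → (-1.04, 1.92) − 0.02·(0.895488, 3.3536) = (-1.05790976, 1.852928)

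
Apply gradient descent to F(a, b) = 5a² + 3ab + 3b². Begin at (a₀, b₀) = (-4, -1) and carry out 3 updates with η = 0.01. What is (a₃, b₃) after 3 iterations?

∇F = (10a + 3b, 3a + 6b)
Step 1: at (-4, -1), ∇F = (-43, -18) → (-4, -1) − 0.01·(-43, -18) = (-3.57, -0.82)
Step 2: at (-3.57, -0.82), ∇F = (-38.16, -15.63) → (-3.57, -0.82) − 0.01·(-38.16, -15.63) = (-3.1884, -0.6637)
Step 3: at (-3.1884, -0.6637), ∇F = (-33.8751, -13.5474) → (-3.1884, -0.6637) − 0.01·(-33.8751, -13.5474) = (-2.849649, -0.528226)

(-2.849649, -0.528226)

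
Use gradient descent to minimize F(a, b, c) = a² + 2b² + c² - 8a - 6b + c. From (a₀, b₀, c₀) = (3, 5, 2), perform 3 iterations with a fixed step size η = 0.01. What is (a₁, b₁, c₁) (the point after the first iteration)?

(3.02, 4.86, 1.95)

∇F = (2a - 8, 4b - 6, 2c + 1)
(a₁, b₁, c₁) = (3, 5, 2) − 0.01·(-2, 14, 5) = (3.02, 4.86, 1.95)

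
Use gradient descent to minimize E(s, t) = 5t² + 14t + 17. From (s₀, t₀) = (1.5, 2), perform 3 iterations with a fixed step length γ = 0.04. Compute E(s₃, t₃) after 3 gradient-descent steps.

9.8967168

∇E = (0, 10t + 14)
(s₁, t₁) = (1.5, 2) − 0.04·(0, 34) = (1.5, 0.64)
(s₂, t₂) = (1.5, 0.64) − 0.04·(0, 20.4) = (1.5, -0.176)
(s₃, t₃) = (1.5, -0.176) − 0.04·(0, 12.24) = (1.5, -0.6656)
E(1.5, -0.6656) = 9.8967168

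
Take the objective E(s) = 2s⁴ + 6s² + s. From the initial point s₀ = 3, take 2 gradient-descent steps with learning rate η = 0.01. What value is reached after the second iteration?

0.39529416

E′(s) = 8s³ + 12s + 1
Step 1: E′(3) = 253; s₁ = 3 − 0.01·253 = 0.47
Step 2: E′(0.47) = 7.470584; s₂ = 0.47 − 0.01·7.470584 = 0.39529416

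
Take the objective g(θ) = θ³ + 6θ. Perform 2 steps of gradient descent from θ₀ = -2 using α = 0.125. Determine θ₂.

-11.7734375

g′(θ) = 3θ² + 6
Step 1: g′(-2) = 18; θ₁ = -2 − 0.125·18 = -4.25
Step 2: g′(-4.25) = 60.1875; θ₂ = -4.25 − 0.125·60.1875 = -11.7734375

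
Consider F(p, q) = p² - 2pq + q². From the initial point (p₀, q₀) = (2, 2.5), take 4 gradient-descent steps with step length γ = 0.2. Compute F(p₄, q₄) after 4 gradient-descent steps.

0.00000064

∇F = (2p - 2q, -2p + 2q)
Step 1: at (2, 2.5), ∇F = (-1, 1) → (2, 2.5) − 0.2·(-1, 1) = (2.2, 2.3)
Step 2: at (2.2, 2.3), ∇F = (-0.2, 0.2) → (2.2, 2.3) − 0.2·(-0.2, 0.2) = (2.24, 2.26)
Step 3: at (2.24, 2.26), ∇F = (-0.04, 0.04) → (2.24, 2.26) − 0.2·(-0.04, 0.04) = (2.248, 2.252)
Step 4: at (2.248, 2.252), ∇F = (-0.008, 0.008) → (2.248, 2.252) − 0.2·(-0.008, 0.008) = (2.2496, 2.2504)
F(2.2496, 2.2504) = 0.00000064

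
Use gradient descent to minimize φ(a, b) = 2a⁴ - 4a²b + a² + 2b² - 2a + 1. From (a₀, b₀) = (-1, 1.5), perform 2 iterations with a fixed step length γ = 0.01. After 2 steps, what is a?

-0.9984

∇φ = (8a³ - 8ab + 2a - 2, -4a² + 4b)
(a₁, b₁) = (-1, 1.5) − 0.01·(0, 2) = (-1, 1.48)
(a₂, b₂) = (-1, 1.48) − 0.01·(-0.16, 1.92) = (-0.9984, 1.4608)
a = -0.9984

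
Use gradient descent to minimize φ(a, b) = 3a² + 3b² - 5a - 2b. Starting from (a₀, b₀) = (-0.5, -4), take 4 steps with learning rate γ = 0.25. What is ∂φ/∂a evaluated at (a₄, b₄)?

∇φ = (6a - 5, 6b - 2)
(a₁, b₁) = (-0.5, -4) − 0.25·(-8, -26) = (1.5, 2.5)
(a₂, b₂) = (1.5, 2.5) − 0.25·(4, 13) = (0.5, -0.75)
(a₃, b₃) = (0.5, -0.75) − 0.25·(-2, -6.5) = (1, 0.875)
(a₄, b₄) = (1, 0.875) − 0.25·(1, 3.25) = (0.75, 0.0625)
∂φ/∂a at (0.75, 0.0625) = -0.5

-0.5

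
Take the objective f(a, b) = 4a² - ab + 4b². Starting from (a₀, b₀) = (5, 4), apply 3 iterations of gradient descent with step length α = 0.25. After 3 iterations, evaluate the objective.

33.8115234375

∇f = (8a - b, -a + 8b)
(a₁, b₁) = (5, 4) − 0.25·(36, 27) = (-4, -2.75)
(a₂, b₂) = (-4, -2.75) − 0.25·(-29.25, -18) = (3.3125, 1.75)
(a₃, b₃) = (3.3125, 1.75) − 0.25·(24.75, 10.6875) = (-2.875, -0.921875)
f(-2.875, -0.921875) = 33.8115234375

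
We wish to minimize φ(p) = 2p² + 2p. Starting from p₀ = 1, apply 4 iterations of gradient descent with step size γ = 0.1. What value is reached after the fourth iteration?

-0.3056

φ′(p) = 4p + 2
p₁ = 1 − 0.1·6 = 0.4
p₂ = 0.4 − 0.1·3.6 = 0.04
p₃ = 0.04 − 0.1·2.16 = -0.176
p₄ = -0.176 − 0.1·1.296 = -0.3056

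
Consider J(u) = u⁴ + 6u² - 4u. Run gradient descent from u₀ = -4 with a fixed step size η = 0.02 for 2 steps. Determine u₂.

J′(u) = 4u³ + 12u - 4
u₁ = -4 − 0.02·(-308) = 2.16
u₂ = 2.16 − 0.02·62.230784 = 0.91538432

0.91538432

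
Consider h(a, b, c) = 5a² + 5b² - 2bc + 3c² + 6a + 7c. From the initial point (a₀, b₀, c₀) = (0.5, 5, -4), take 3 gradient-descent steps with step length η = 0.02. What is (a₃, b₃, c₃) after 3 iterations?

∇h = (10a + 6, 10b - 2c, -2b + 6c + 7)
Step 1: at (0.5, 5, -4), ∇h = (11, 58, -27) → (0.5, 5, -4) − 0.02·(11, 58, -27) = (0.28, 3.84, -3.46)
Step 2: at (0.28, 3.84, -3.46), ∇h = (8.8, 45.32, -21.44) → (0.28, 3.84, -3.46) − 0.02·(8.8, 45.32, -21.44) = (0.104, 2.9336, -3.0312)
Step 3: at (0.104, 2.9336, -3.0312), ∇h = (7.04, 35.3984, -17.0544) → (0.104, 2.9336, -3.0312) − 0.02·(7.04, 35.3984, -17.0544) = (-0.0368, 2.225632, -2.690112)

(-0.0368, 2.225632, -2.690112)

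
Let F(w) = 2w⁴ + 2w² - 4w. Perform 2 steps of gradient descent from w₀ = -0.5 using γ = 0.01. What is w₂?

F′(w) = 8w³ + 4w - 4
Step 1: F′(-0.5) = -7; w₁ = -0.5 − 0.01·(-7) = -0.43
Step 2: F′(-0.43) = -6.356056; w₂ = -0.43 − 0.01·(-6.356056) = -0.36643944

-0.36643944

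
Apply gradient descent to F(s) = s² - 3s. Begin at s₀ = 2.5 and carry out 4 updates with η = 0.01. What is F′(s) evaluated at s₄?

F′(s) = 2s - 3
s₁ = 2.5 − 0.01·2 = 2.48
s₂ = 2.48 − 0.01·1.96 = 2.4604
s₃ = 2.4604 − 0.01·1.9208 = 2.441192
s₄ = 2.441192 − 0.01·1.882384 = 2.42236816
F′(s) at (2.42236816) = 1.84473632

1.84473632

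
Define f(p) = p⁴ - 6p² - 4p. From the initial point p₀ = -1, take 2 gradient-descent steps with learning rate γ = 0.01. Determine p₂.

f′(p) = 4p³ - 12p - 4
Step 1: f′(-1) = 4; p₁ = -1 − 0.01·4 = -1.04
Step 2: f′(-1.04) = 3.980544; p₂ = -1.04 − 0.01·3.980544 = -1.07980544

-1.07980544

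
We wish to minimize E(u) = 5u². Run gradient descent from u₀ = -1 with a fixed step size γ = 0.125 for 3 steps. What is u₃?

0.015625

E′(u) = 10u
Step 1: E′(-1) = -10; u₁ = -1 − 0.125·(-10) = 0.25
Step 2: E′(0.25) = 2.5; u₂ = 0.25 − 0.125·2.5 = -0.0625
Step 3: E′(-0.0625) = -0.625; u₃ = -0.0625 − 0.125·(-0.625) = 0.015625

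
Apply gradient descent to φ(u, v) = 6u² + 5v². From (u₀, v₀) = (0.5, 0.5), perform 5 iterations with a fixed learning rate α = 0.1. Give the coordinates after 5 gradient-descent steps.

∇φ = (12u, 10v)
Step 1: at (0.5, 0.5), ∇φ = (6, 5) → (0.5, 0.5) − 0.1·(6, 5) = (-0.1, 0)
Step 2: at (-0.1, 0), ∇φ = (-1.2, 0) → (-0.1, 0) − 0.1·(-1.2, 0) = (0.02, 0)
Step 3: at (0.02, 0), ∇φ = (0.24, 0) → (0.02, 0) − 0.1·(0.24, 0) = (-0.004, 0)
Step 4: at (-0.004, 0), ∇φ = (-0.048, 0) → (-0.004, 0) − 0.1·(-0.048, 0) = (0.0008, 0)
Step 5: at (0.0008, 0), ∇φ = (0.0096, 0) → (0.0008, 0) − 0.1·(0.0096, 0) = (-0.00016, 0)

(-0.00016, 0)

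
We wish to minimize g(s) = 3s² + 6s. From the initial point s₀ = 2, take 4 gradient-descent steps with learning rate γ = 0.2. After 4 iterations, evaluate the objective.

-2.99993088

g′(s) = 6s + 6
Step 1: g′(2) = 18; s₁ = 2 − 0.2·18 = -1.6
Step 2: g′(-1.6) = -3.6; s₂ = -1.6 − 0.2·(-3.6) = -0.88
Step 3: g′(-0.88) = 0.72; s₃ = -0.88 − 0.2·0.72 = -1.024
Step 4: g′(-1.024) = -0.144; s₄ = -1.024 − 0.2·(-0.144) = -0.9952
g(-0.9952) = -2.99993088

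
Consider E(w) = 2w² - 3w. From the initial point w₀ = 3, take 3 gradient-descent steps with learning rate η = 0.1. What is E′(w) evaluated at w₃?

1.944

E′(w) = 4w - 3
w₁ = 3 − 0.1·9 = 2.1
w₂ = 2.1 − 0.1·5.4 = 1.56
w₃ = 1.56 − 0.1·3.24 = 1.236
E′(w) at (1.236) = 1.944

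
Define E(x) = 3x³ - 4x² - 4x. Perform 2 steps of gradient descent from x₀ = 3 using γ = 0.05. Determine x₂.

0.634875

E′(x) = 9x² - 8x - 4
Step 1: E′(3) = 53; x₁ = 3 − 0.05·53 = 0.35
Step 2: E′(0.35) = -5.6975; x₂ = 0.35 − 0.05·(-5.6975) = 0.634875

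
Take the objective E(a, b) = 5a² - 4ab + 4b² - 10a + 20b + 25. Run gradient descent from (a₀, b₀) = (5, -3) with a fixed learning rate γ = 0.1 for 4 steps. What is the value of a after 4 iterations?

0.1456

∇E = (10a - 4b - 10, -4a + 8b + 20)
Step 1: at (5, -3), ∇E = (52, -24) → (5, -3) − 0.1·(52, -24) = (-0.2, -0.6)
Step 2: at (-0.2, -0.6), ∇E = (-9.6, 16) → (-0.2, -0.6) − 0.1·(-9.6, 16) = (0.76, -2.2)
Step 3: at (0.76, -2.2), ∇E = (6.4, -0.64) → (0.76, -2.2) − 0.1·(6.4, -0.64) = (0.12, -2.136)
Step 4: at (0.12, -2.136), ∇E = (-0.256, 2.432) → (0.12, -2.136) − 0.1·(-0.256, 2.432) = (0.1456, -2.3792)
a = 0.1456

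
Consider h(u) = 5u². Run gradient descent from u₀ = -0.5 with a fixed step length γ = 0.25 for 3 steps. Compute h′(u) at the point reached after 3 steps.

h′(u) = 10u
Step 1: h′(-0.5) = -5; u₁ = -0.5 − 0.25·(-5) = 0.75
Step 2: h′(0.75) = 7.5; u₂ = 0.75 − 0.25·7.5 = -1.125
Step 3: h′(-1.125) = -11.25; u₃ = -1.125 − 0.25·(-11.25) = 1.6875
h′(u) at (1.6875) = 16.875

16.875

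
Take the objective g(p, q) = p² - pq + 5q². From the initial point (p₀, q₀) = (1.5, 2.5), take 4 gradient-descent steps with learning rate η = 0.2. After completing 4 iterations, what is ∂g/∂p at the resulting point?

∇g = (2p - q, -p + 10q)
(p₁, q₁) = (1.5, 2.5) − 0.2·(0.5, 23.5) = (1.4, -2.2)
(p₂, q₂) = (1.4, -2.2) − 0.2·(5, -23.4) = (0.4, 2.48)
(p₃, q₃) = (0.4, 2.48) − 0.2·(-1.68, 24.4) = (0.736, -2.4)
(p₄, q₄) = (0.736, -2.4) − 0.2·(3.872, -24.736) = (-0.0384, 2.5472)
∂g/∂p at (-0.0384, 2.5472) = -2.624

-2.624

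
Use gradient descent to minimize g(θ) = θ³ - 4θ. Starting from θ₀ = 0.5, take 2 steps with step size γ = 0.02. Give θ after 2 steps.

g′(θ) = 3θ² - 4
Step 1: g′(0.5) = -3.25; θ₁ = 0.5 − 0.02·(-3.25) = 0.565
Step 2: g′(0.565) = -3.042325; θ₂ = 0.565 − 0.02·(-3.042325) = 0.6258465

0.6258465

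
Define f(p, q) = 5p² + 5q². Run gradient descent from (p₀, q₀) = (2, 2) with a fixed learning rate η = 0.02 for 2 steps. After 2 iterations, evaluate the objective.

16.384

∇f = (10p, 10q)
Step 1: at (2, 2), ∇f = (20, 20) → (2, 2) − 0.02·(20, 20) = (1.6, 1.6)
Step 2: at (1.6, 1.6), ∇f = (16, 16) → (1.6, 1.6) − 0.02·(16, 16) = (1.28, 1.28)
f(1.28, 1.28) = 16.384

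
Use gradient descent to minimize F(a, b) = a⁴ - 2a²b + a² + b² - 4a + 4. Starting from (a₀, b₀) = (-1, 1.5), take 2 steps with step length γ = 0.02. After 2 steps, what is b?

∇F = (4a³ - 4ab + 2a - 4, -2a² + 2b)
Step 1: at (-1, 1.5), ∇F = (-4, 1) → (-1, 1.5) − 0.02·(-4, 1) = (-0.92, 1.48)
Step 2: at (-0.92, 1.48), ∇F = (-3.508352, 1.2672) → (-0.92, 1.48) − 0.02·(-3.508352, 1.2672) = (-0.84983296, 1.454656)
b = 1.454656

1.454656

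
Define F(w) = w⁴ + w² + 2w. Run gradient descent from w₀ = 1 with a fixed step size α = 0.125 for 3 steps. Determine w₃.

-0.4296875

F′(w) = 4w³ + 2w + 2
Step 1: F′(1) = 8; w₁ = 1 − 0.125·8 = 0
Step 2: F′(0) = 2; w₂ = 0 − 0.125·2 = -0.25
Step 3: F′(-0.25) = 1.4375; w₃ = -0.25 − 0.125·1.4375 = -0.4296875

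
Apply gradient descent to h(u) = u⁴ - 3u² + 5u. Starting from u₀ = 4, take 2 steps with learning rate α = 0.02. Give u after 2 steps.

h′(u) = 4u³ - 6u + 5
u₁ = 4 − 0.02·237 = -0.74
u₂ = -0.74 − 0.02·7.819104 = -0.89638208

-0.89638208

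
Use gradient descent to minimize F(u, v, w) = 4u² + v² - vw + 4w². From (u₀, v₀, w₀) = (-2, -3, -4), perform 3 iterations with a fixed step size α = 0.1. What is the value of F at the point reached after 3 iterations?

∇F = (8u, 2v - w, -v + 8w)
Step 1: at (-2, -3, -4), ∇F = (-16, -2, -29) → (-2, -3, -4) − 0.1·(-16, -2, -29) = (-0.4, -2.8, -1.1)
Step 2: at (-0.4, -2.8, -1.1), ∇F = (-3.2, -4.5, -6) → (-0.4, -2.8, -1.1) − 0.1·(-3.2, -4.5, -6) = (-0.08, -2.35, -0.5)
Step 3: at (-0.08, -2.35, -0.5), ∇F = (-0.64, -4.2, -1.65) → (-0.08, -2.35, -0.5) − 0.1·(-0.64, -4.2, -1.65) = (-0.016, -1.93, -0.335)
F(-0.016, -1.93, -0.335) = 3.528274

3.528274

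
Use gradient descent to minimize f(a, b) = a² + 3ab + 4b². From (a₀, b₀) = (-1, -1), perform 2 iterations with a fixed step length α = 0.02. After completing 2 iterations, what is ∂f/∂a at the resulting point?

-3.438

∇f = (2a + 3b, 3a + 8b)
(a₁, b₁) = (-1, -1) − 0.02·(-5, -11) = (-0.9, -0.78)
(a₂, b₂) = (-0.9, -0.78) − 0.02·(-4.14, -8.94) = (-0.8172, -0.6012)
∂f/∂a at (-0.8172, -0.6012) = -3.438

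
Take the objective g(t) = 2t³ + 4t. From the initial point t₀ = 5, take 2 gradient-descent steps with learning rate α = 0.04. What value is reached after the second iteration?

-1.642944

g′(t) = 6t² + 4
t₁ = 5 − 0.04·154 = -1.16
t₂ = -1.16 − 0.04·12.0736 = -1.642944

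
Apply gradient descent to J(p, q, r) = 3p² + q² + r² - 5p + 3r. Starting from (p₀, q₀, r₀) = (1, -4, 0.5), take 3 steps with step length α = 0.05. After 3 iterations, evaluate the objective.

∇J = (6p - 5, 2q, 2r + 3)
Step 1: at (1, -4, 0.5), ∇J = (1, -8, 4) → (1, -4, 0.5) − 0.05·(1, -8, 4) = (0.95, -3.6, 0.3)
Step 2: at (0.95, -3.6, 0.3), ∇J = (0.7, -7.2, 3.6) → (0.95, -3.6, 0.3) − 0.05·(0.7, -7.2, 3.6) = (0.915, -3.24, 0.12)
Step 3: at (0.915, -3.24, 0.12), ∇J = (0.49, -6.48, 3.24) → (0.915, -3.24, 0.12) − 0.05·(0.49, -6.48, 3.24) = (0.8905, -2.916, -0.042)
J(0.8905, -2.916, -0.042) = 6.30529075

6.30529075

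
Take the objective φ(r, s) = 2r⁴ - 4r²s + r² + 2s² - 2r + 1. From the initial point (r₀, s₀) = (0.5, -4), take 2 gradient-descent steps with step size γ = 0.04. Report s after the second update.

-2.785664

∇φ = (8r³ - 8rs + 2r - 2, -4r² + 4s)
(r₁, s₁) = (0.5, -4) − 0.04·(16, -17) = (-0.14, -3.32)
(r₂, s₂) = (-0.14, -3.32) − 0.04·(-6.020352, -13.3584) = (0.10081408, -2.785664)
s = -2.785664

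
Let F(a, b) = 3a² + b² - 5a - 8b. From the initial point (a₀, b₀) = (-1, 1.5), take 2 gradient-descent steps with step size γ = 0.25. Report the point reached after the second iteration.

∇F = (6a - 5, 2b - 8)
Step 1: at (-1, 1.5), ∇F = (-11, -5) → (-1, 1.5) − 0.25·(-11, -5) = (1.75, 2.75)
Step 2: at (1.75, 2.75), ∇F = (5.5, -2.5) → (1.75, 2.75) − 0.25·(5.5, -2.5) = (0.375, 3.375)

(0.375, 3.375)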